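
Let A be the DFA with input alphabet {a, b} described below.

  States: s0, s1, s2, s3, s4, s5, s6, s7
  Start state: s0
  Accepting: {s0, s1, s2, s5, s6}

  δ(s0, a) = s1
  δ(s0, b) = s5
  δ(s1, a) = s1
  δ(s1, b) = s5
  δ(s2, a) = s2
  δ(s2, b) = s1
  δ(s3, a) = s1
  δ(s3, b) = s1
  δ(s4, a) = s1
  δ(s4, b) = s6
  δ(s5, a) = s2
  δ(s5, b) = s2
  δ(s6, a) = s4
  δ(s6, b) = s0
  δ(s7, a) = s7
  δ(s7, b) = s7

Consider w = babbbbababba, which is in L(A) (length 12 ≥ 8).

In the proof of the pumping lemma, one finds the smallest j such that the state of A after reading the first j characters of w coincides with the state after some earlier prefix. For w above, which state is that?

s5

State sequence: s0 -b-> s5 -a-> s2 -b-> s1 -b-> s5 -b-> s2 -b-> s1 -a-> s1 -b-> s5 -a-> s2 -b-> s1 -b-> s5 -a-> s2
First repeat at step 4: s5 was already visited.

The earliest repeat is at step j = 4: A is in s5, which it already visited at step i = 1.
Pumping length from the standard proof: p = 8 (the number of states). The repeated state found above gives |xy| = j ≤ 8 and |y| = j − i ≥ 1.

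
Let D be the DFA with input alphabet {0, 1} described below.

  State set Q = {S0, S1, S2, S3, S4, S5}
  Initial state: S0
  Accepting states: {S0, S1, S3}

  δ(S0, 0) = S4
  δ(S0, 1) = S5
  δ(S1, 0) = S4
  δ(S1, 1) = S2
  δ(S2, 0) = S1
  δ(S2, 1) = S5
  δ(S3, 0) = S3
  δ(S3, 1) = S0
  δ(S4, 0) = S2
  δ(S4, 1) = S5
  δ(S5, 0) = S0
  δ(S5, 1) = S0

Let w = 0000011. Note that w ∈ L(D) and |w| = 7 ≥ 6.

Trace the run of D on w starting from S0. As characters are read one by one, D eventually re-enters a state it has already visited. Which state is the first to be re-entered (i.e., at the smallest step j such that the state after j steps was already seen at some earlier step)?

Run of D on w = 0 0 0 0 0 1 1:
  step 0: S0  (start)
  step 1: S4  (read 0: S0→S4)
  step 2: S2  (read 0: S4→S2)
  step 3: S1  (read 0: S2→S1)
  step 4: S4  (read 0: S1→S4)   ← first repeat (S4 seen earlier)
  step 5: S2  (read 0: S4→S2)
  step 6: S5  (read 1: S2→S5)
  step 7: S0  (read 1: S5→S0)

The earliest repeat is at step j = 4: D is in S4, which it already visited at step i = 1.

S4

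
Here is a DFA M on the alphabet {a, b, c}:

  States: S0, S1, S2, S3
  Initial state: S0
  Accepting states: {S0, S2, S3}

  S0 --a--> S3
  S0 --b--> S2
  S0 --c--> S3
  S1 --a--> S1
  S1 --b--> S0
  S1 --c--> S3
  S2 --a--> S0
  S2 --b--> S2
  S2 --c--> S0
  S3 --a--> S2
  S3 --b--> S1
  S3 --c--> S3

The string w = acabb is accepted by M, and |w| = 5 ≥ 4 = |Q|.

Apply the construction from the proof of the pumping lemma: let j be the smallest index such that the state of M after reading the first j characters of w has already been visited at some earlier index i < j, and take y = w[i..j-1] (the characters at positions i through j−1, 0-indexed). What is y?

c

State sequence: S0 -a-> S3 -c-> S3 -a-> S2 -b-> S2 -b-> S2
First repeat at step 2: S3 was already visited.

So i = 1, j = 2, giving x = w[0:1] = a, y = w[1:2] = c, z = w[2:5] = abb.
Check: |xy| = 2 ≤ 4 and |y| = 1 ≥ 1. Reading y takes M from S3 back to S3, so every xyⁱz is accepted.
With |Q| = 4, pigeonhole forces a state repeat no later than step 4; the substring read between the first and second visits to that state can be pumped.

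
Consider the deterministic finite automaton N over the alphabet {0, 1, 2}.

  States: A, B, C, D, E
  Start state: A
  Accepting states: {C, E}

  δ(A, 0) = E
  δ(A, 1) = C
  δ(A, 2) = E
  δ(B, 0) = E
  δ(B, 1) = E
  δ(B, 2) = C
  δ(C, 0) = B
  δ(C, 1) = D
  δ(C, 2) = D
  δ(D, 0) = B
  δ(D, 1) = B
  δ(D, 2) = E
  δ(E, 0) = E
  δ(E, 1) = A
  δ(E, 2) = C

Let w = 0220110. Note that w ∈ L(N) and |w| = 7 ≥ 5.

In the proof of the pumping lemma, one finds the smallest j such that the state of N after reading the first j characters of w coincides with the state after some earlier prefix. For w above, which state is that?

State sequence: A -0-> E -2-> C -2-> D -0-> B -1-> E -1-> A -0-> E
First repeat at step 5: E was already visited.

The earliest repeat is at step j = 5: N is in E, which it already visited at step i = 1.

E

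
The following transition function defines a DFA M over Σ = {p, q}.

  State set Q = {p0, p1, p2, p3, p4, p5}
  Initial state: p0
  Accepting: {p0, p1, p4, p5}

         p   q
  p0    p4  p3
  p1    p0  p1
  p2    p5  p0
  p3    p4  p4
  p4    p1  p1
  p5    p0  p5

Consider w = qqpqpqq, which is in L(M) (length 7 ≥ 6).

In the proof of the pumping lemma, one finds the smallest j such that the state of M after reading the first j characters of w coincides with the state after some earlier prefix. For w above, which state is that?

p1

State sequence: p0 -q-> p3 -q-> p4 -p-> p1 -q-> p1 -p-> p0 -q-> p3 -q-> p4
First repeat at step 4: p1 was already visited.

The earliest repeat is at step j = 4: M is in p1, which it already visited at step i = 3.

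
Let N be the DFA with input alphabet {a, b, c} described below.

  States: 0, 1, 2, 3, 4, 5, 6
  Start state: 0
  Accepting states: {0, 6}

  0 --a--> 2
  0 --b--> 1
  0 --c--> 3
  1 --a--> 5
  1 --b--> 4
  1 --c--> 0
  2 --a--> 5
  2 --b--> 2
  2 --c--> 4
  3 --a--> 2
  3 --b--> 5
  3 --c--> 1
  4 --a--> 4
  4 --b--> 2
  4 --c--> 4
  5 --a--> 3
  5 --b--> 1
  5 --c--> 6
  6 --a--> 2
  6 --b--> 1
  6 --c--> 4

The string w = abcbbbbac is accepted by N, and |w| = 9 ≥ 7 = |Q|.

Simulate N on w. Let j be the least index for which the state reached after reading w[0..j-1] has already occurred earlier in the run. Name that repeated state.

Run of N on w = a b c b b b b a c:
  step 0: 0  (start)
  step 1: 2  (read a: 0→2)
  step 2: 2  (read b: 2→2)   ← first repeat (2 seen earlier)
  step 3: 4  (read c: 2→4)
  step 4: 2  (read b: 4→2)
  step 5: 2  (read b: 2→2)
  step 6: 2  (read b: 2→2)
  step 7: 2  (read b: 2→2)
  step 8: 5  (read a: 2→5)
  step 9: 6  (read c: 5→6)

The earliest repeat is at step j = 2: N is in 2, which it already visited at step i = 1.

2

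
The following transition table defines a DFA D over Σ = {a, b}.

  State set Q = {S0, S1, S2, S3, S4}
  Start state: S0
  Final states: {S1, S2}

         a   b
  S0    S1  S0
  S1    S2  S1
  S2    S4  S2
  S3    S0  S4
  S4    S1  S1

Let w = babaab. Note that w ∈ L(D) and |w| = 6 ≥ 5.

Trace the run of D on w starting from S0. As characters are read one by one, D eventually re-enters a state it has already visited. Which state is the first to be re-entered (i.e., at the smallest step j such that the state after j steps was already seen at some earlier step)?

S0

Run of D on w = b a b a a b:
  step 0: S0  (start)
  step 1: S0  (read b: S0→S0)   ← first repeat (S0 seen earlier)
  step 2: S1  (read a: S0→S1)
  step 3: S1  (read b: S1→S1)
  step 4: S2  (read a: S1→S2)
  step 5: S4  (read a: S2→S4)
  step 6: S1  (read b: S4→S1)

The earliest repeat is at step j = 1: D is in S0, which it already visited at step i = 0.
With |Q| = 5, pigeonhole forces a state repeat no later than step 5; the substring read between the first and second visits to that state can be pumped.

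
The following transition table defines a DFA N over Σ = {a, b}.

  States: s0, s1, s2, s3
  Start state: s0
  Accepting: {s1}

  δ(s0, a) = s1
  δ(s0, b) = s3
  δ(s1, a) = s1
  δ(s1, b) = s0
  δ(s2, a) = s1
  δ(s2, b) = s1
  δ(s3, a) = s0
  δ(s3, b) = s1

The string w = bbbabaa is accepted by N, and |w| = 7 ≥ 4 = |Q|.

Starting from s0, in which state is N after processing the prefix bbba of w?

Run of N on the first 4 characters of w = b b b a:
  step 0: s0  (start)
  step 1: s3  (read b: s0→s3)
  step 2: s1  (read b: s3→s1)
  step 3: s0  (read b: s1→s0)
  step 4: s1  (read a: s0→s1)

After reading 4 characters, N is in state s1.

s1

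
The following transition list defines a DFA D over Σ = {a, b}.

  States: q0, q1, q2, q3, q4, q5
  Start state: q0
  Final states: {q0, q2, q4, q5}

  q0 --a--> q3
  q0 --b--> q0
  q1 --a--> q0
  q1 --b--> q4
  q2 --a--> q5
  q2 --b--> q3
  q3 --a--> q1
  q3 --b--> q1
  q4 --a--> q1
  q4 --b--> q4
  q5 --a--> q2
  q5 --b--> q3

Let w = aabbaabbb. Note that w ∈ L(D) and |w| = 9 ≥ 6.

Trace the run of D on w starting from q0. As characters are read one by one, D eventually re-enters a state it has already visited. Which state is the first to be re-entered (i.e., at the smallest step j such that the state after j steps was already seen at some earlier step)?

q4

Run of D on w = a a b b a a b b b:
  step 0: q0  (start)
  step 1: q3  (read a: q0→q3)
  step 2: q1  (read a: q3→q1)
  step 3: q4  (read b: q1→q4)
  step 4: q4  (read b: q4→q4)   ← first repeat (q4 seen earlier)
  step 5: q1  (read a: q4→q1)
  step 6: q0  (read a: q1→q0)
  step 7: q0  (read b: q0→q0)
  step 8: q0  (read b: q0→q0)
  step 9: q0  (read b: q0→q0)

The earliest repeat is at step j = 4: D is in q4, which it already visited at step i = 3.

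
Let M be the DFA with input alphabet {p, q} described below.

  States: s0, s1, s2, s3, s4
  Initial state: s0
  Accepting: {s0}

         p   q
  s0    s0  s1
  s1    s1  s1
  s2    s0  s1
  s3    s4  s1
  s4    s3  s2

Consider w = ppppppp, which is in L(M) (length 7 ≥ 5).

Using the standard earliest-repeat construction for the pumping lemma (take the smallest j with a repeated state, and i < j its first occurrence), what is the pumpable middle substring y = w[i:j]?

p

Run of M on w = p p p p p p p:
  step 0: s0  (start)
  step 1: s0  (read p: s0→s0)   ← first repeat (s0 seen earlier)
  step 2: s0  (read p: s0→s0)
  step 3: s0  (read p: s0→s0)
  step 4: s0  (read p: s0→s0)
  step 5: s0  (read p: s0→s0)
  step 6: s0  (read p: s0→s0)
  step 7: s0  (read p: s0→s0)

So i = 0, j = 1, giving x = w[0:0] = ε, y = w[0:1] = p, z = w[1:7] = pppppp.
Check: |xy| = 1 ≤ 5 and |y| = 1 ≥ 1. Reading y takes M from s0 back to s0, so every xyⁱz is accepted.
The DFA has 5 states, so the proof of the pumping lemma guarantees a repeated state among the first 5+1 visited; the segment between the two visits is the pumpable y.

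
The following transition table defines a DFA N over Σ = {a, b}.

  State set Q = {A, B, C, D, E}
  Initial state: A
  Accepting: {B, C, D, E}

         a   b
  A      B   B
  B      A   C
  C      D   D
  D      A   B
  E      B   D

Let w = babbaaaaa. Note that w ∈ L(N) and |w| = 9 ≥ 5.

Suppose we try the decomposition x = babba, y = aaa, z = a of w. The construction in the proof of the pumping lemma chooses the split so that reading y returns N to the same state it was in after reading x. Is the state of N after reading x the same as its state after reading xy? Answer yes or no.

Run of N on the first 8 characters of w = b a b b a a a a:
  step 0: A  (start)
  step 1: B  (read b: A→B)
  step 2: A  (read a: B→A)
  step 3: B  (read b: A→B)
  step 4: C  (read b: B→C)
  step 5: D  (read a: C→D)
  step 6: A  (read a: D→A)
  step 7: B  (read a: A→B)
  step 8: A  (read a: B→A)

After x (step 5): D. After xy (step 8): A.
They differ (D ≠ A), so y is not a cycle from the state after x; this split is not the one the pumping-lemma construction produces, and pumping y need not keep the string in L(N).

no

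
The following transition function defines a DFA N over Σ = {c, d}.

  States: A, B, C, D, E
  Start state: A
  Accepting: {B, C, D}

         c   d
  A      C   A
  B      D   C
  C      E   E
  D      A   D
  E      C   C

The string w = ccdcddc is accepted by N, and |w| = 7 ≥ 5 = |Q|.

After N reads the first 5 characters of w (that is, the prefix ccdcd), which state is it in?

State sequence: A -c-> C -c-> E -d-> C -c-> E -d-> C

After reading 5 characters, N is in state C.

C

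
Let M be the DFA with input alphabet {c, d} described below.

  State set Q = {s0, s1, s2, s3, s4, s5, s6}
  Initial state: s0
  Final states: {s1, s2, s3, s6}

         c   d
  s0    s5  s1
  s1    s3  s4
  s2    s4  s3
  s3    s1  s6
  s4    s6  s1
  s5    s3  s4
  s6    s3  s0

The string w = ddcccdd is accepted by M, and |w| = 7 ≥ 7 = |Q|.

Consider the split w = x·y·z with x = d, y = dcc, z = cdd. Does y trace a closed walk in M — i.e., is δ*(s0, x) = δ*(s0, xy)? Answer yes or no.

no

State sequence: s0 -d-> s1 -d-> s4 -c-> s6 -c-> s3

After x (step 1): s1. After xy (step 4): s3.
They differ (s1 ≠ s3), so y is not a cycle from the state after x; this split is not the one the pumping-lemma construction produces, and pumping y need not keep the string in L(M).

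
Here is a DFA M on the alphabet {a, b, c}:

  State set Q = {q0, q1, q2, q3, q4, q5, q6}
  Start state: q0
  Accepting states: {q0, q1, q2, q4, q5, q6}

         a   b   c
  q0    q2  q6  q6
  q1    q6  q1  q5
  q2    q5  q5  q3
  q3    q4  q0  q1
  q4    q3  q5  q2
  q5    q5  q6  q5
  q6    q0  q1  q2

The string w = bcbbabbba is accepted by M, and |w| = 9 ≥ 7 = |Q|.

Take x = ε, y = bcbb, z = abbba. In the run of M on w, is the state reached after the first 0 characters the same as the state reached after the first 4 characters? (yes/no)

Run of M on the first 4 characters of w = b c b b:
  step 0: q0  (start)
  step 1: q6  (read b: q0→q6)
  step 2: q2  (read c: q6→q2)
  step 3: q5  (read b: q2→q5)
  step 4: q6  (read b: q5→q6)

After x (step 0): q0. After xy (step 4): q6.
They differ (q0 ≠ q6), so y is not a cycle from the state after x; this split is not the one the pumping-lemma construction produces, and pumping y need not keep the string in L(M).

no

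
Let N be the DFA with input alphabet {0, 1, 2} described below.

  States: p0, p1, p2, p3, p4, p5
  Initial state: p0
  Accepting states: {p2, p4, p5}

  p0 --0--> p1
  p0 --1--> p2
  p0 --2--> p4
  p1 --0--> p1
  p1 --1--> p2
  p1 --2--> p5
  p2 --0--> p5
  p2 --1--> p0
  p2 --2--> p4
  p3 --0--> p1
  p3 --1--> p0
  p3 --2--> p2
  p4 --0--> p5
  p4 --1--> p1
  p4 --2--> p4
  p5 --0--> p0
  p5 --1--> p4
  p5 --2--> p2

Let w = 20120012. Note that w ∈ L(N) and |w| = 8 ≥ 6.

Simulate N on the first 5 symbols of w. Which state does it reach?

p5

Run of N on the first 5 characters of w = 2 0 1 2 0:
  step 0: p0  (start)
  step 1: p4  (read 2: p0→p4)
  step 2: p5  (read 0: p4→p5)
  step 3: p4  (read 1: p5→p4)
  step 4: p4  (read 2: p4→p4)
  step 5: p5  (read 0: p4→p5)

After reading 5 characters, N is in state p5.
(This kind of state-tracing is the core of the pumping-lemma construction: with 6 states, pigeonhole forces a repeat within the first 6 steps.)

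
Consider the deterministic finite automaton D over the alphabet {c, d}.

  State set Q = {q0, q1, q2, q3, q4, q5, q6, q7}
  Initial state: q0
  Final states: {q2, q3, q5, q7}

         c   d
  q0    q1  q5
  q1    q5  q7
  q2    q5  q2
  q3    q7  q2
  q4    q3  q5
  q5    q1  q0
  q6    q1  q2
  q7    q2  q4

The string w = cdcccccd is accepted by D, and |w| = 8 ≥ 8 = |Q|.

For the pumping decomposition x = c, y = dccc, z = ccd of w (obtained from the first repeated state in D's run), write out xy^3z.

xy^3z = c·dccc·dccc·dccc·ccd = cdcccdcccdcccccd.
Reading y = dccc takes D from q1 back to q1, so after x·y·y·y the machine is still in q1, and z then leads to the accepting state q7. Hence cdcccdcccdcccccd ∈ L(D).

cdcccdcccdcccccd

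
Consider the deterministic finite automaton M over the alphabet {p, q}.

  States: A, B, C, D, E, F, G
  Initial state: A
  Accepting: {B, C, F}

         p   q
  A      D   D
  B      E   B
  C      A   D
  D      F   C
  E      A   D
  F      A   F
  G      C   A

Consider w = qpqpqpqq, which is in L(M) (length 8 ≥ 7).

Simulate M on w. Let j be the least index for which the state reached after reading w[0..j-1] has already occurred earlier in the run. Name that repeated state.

State sequence: A -q-> D -p-> F -q-> F -p-> A -q-> D -p-> F -q-> F -q-> F
First repeat at step 3: F was already visited.

The earliest repeat is at step j = 3: M is in F, which it already visited at step i = 2.

F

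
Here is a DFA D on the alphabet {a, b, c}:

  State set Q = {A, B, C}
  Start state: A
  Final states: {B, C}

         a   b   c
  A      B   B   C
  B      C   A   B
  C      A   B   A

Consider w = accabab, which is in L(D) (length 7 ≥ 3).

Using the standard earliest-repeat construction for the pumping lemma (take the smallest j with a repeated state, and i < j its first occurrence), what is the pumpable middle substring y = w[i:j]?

c

Run of D on w = a c c a b a b:
  step 0: A  (start)
  step 1: B  (read a: A→B)
  step 2: B  (read c: B→B)   ← first repeat (B seen earlier)
  step 3: B  (read c: B→B)
  step 4: C  (read a: B→C)
  step 5: B  (read b: C→B)
  step 6: C  (read a: B→C)
  step 7: B  (read b: C→B)

So i = 1, j = 2, giving x = w[0:1] = a, y = w[1:2] = c, z = w[2:7] = cabab.
Check: |xy| = 2 ≤ 3 and |y| = 1 ≥ 1. Reading y takes D from B back to B, so every xyⁱz is accepted.
With |Q| = 3, pigeonhole forces a state repeat no later than step 3; the substring read between the first and second visits to that state can be pumped.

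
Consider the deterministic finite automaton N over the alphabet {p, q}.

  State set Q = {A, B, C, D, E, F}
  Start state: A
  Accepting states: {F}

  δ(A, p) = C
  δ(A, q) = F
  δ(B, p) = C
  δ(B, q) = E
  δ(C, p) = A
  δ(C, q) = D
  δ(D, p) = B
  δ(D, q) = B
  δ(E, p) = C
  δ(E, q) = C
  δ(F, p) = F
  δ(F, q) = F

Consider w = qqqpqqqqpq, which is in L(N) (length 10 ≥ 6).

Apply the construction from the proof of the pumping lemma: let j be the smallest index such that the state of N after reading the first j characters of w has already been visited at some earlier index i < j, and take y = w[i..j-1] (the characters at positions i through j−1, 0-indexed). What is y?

q

Run of N on w = q q q p q q q q p q:
  step 0: A  (start)
  step 1: F  (read q: A→F)
  step 2: F  (read q: F→F)   ← first repeat (F seen earlier)
  step 3: F  (read q: F→F)
  step 4: F  (read p: F→F)
  step 5: F  (read q: F→F)
  step 6: F  (read q: F→F)
  step 7: F  (read q: F→F)
  step 8: F  (read q: F→F)
  step 9: F  (read p: F→F)
  step 10: F  (read q: F→F)

So i = 1, j = 2, giving x = w[0:1] = q, y = w[1:2] = q, z = w[2:10] = qpqqqqpq.
Check: |xy| = 2 ≤ 6 and |y| = 1 ≥ 1. Reading y takes N from F back to F, so every xyⁱz is accepted.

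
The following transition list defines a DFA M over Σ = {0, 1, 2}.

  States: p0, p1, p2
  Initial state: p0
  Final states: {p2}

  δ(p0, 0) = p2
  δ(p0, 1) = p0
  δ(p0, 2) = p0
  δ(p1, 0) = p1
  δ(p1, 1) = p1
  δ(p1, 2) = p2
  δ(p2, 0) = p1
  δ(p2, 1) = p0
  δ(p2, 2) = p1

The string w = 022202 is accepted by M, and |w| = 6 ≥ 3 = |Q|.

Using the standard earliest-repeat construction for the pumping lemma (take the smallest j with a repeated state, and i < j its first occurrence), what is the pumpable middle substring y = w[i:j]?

Run of M on w = 0 2 2 2 0 2:
  step 0: p0  (start)
  step 1: p2  (read 0: p0→p2)
  step 2: p1  (read 2: p2→p1)
  step 3: p2  (read 2: p1→p2)   ← first repeat (p2 seen earlier)
  step 4: p1  (read 2: p2→p1)
  step 5: p1  (read 0: p1→p1)
  step 6: p2  (read 2: p1→p2)

So i = 1, j = 3, giving x = w[0:1] = 0, y = w[1:3] = 22, z = w[3:6] = 202.
Check: |xy| = 3 ≤ 3 and |y| = 2 ≥ 1. Reading y takes M from p2 back to p2, so every xyⁱz is accepted.

22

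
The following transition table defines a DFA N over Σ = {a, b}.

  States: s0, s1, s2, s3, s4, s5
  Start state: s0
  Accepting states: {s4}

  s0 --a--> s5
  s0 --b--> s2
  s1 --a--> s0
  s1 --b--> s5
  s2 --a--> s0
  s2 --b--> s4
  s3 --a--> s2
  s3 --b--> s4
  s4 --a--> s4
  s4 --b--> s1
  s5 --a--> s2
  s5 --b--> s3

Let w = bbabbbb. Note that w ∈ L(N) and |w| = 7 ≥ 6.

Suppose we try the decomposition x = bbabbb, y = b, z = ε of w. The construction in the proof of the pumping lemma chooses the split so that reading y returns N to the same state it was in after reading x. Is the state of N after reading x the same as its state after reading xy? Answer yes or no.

no

Run of N on the first 7 characters of w = b b a b b b b:
  step 0: s0  (start)
  step 1: s2  (read b: s0→s2)
  step 2: s4  (read b: s2→s4)
  step 3: s4  (read a: s4→s4)
  step 4: s1  (read b: s4→s1)
  step 5: s5  (read b: s1→s5)
  step 6: s3  (read b: s5→s3)
  step 7: s4  (read b: s3→s4)

After x (step 6): s3. After xy (step 7): s4.
They differ (s3 ≠ s4), so y is not a cycle from the state after x; this split is not the one the pumping-lemma construction produces, and pumping y need not keep the string in L(N).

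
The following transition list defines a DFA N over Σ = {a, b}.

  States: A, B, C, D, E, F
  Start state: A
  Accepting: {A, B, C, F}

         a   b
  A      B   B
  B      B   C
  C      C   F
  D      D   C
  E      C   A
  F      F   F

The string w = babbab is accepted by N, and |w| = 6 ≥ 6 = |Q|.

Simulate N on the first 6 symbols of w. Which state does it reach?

Run of N on the first 6 characters of w = b a b b a b:
  step 0: A  (start)
  step 1: B  (read b: A→B)
  step 2: B  (read a: B→B)
  step 3: C  (read b: B→C)
  step 4: F  (read b: C→F)
  step 5: F  (read a: F→F)
  step 6: F  (read b: F→F)

After reading 6 characters, N is in state F.

F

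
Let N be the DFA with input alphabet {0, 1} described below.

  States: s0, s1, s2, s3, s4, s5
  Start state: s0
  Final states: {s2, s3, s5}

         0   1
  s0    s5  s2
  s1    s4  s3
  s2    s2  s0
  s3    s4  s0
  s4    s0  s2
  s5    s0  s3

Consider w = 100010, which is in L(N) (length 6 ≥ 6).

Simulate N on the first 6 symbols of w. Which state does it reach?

s5

Run of N on the first 6 characters of w = 1 0 0 0 1 0:
  step 0: s0  (start)
  step 1: s2  (read 1: s0→s2)
  step 2: s2  (read 0: s2→s2)
  step 3: s2  (read 0: s2→s2)
  step 4: s2  (read 0: s2→s2)
  step 5: s0  (read 1: s2→s0)
  step 6: s5  (read 0: s0→s5)

After reading 6 characters, N is in state s5.
(This kind of state-tracing is the core of the pumping-lemma construction: with 6 states, pigeonhole forces a repeat within the first 6 steps.)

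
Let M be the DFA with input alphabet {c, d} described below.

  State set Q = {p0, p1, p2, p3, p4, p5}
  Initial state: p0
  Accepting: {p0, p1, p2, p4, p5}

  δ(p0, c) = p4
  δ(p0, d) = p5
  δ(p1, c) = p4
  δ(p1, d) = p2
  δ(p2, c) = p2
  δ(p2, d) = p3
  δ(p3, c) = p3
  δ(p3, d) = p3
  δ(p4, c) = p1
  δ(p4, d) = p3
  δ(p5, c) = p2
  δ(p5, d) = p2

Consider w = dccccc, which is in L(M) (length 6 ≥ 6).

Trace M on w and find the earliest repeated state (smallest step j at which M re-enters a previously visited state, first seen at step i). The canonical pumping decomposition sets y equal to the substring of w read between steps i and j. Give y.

c

State sequence: p0 -d-> p5 -c-> p2 -c-> p2 -c-> p2 -c-> p2 -c-> p2
First repeat at step 3: p2 was already visited.

So i = 2, j = 3, giving x = w[0:2] = dc, y = w[2:3] = c, z = w[3:6] = ccc.
Check: |xy| = 3 ≤ 6 and |y| = 1 ≥ 1. Reading y takes M from p2 back to p2, so every xyⁱz is accepted.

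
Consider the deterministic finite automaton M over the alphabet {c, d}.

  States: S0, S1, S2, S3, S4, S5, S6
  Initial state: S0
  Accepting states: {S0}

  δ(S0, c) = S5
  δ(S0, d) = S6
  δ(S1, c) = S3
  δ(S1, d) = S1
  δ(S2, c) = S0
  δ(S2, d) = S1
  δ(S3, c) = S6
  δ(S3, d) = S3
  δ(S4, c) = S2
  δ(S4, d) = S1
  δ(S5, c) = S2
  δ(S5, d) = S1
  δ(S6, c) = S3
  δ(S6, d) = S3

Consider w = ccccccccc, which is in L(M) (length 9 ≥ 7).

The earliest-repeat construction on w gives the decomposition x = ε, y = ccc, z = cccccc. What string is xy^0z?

cccccc

xy⁰z = xz = ε·cccccc = cccccc.
Reading y = ccc takes M from S0 back to S0, so after x the machine is still in S0, and z then leads to the accepting state S0. Hence cccccc ∈ L(M).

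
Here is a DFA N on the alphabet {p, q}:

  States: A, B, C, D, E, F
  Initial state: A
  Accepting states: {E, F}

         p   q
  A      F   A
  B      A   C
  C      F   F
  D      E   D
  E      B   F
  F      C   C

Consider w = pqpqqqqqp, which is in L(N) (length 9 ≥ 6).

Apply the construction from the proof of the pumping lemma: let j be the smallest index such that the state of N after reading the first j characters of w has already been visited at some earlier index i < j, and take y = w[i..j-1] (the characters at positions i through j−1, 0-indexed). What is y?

qp

State sequence: A -p-> F -q-> C -p-> F -q-> C -q-> F -q-> C -q-> F -q-> C -p-> F
First repeat at step 3: F was already visited.

So i = 1, j = 3, giving x = w[0:1] = p, y = w[1:3] = qp, z = w[3:9] = qqqqqp.
Check: |xy| = 3 ≤ 6 and |y| = 2 ≥ 1. Reading y takes N from F back to F, so every xyⁱz is accepted.
Since N has 6 states, any run of length ≥ 6 visits 6+1 states, so by pigeonhole some state repeats within the first 6 steps — that repeat gives the pumpable loop.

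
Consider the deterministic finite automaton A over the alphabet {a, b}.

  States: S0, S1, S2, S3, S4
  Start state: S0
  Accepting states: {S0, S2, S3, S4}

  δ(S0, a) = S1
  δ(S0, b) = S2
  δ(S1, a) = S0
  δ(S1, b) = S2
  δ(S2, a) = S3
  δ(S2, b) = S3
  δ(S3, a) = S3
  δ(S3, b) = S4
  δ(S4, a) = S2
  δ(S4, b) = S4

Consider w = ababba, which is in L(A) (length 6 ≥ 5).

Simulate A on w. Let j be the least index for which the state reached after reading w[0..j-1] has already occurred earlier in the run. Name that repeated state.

State sequence: S0 -a-> S1 -b-> S2 -a-> S3 -b-> S4 -b-> S4 -a-> S2
First repeat at step 5: S4 was already visited.

The earliest repeat is at step j = 5: A is in S4, which it already visited at step i = 4.
Pumping length from the standard proof: p = 5 (the number of states). The repeated state found above gives |xy| = j ≤ 5 and |y| = j − i ≥ 1.

S4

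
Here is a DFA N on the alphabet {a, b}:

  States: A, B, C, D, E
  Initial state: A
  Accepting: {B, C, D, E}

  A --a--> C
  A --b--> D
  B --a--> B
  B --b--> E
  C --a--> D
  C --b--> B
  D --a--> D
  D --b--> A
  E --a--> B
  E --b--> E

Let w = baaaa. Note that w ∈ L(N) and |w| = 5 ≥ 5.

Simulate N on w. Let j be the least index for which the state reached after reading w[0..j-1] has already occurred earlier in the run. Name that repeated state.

D

Run of N on w = b a a a a:
  step 0: A  (start)
  step 1: D  (read b: A→D)
  step 2: D  (read a: D→D)   ← first repeat (D seen earlier)
  step 3: D  (read a: D→D)
  step 4: D  (read a: D→D)
  step 5: D  (read a: D→D)

The earliest repeat is at step j = 2: N is in D, which it already visited at step i = 1.
Since N has 5 states, any run of length ≥ 5 visits 5+1 states, so by pigeonhole some state repeats within the first 5 steps — that repeat gives the pumpable loop.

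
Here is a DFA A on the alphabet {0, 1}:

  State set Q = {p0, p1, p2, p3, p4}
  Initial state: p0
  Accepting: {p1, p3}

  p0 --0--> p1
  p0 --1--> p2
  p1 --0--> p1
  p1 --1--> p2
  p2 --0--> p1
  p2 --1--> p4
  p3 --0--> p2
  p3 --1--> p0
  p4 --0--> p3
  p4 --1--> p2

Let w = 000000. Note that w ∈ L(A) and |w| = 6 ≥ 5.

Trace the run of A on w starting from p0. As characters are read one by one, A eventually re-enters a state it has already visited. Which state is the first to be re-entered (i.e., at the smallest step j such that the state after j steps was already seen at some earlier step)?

State sequence: p0 -0-> p1 -0-> p1 -0-> p1 -0-> p1 -0-> p1 -0-> p1
First repeat at step 2: p1 was already visited.

The earliest repeat is at step j = 2: A is in p1, which it already visited at step i = 1.

p1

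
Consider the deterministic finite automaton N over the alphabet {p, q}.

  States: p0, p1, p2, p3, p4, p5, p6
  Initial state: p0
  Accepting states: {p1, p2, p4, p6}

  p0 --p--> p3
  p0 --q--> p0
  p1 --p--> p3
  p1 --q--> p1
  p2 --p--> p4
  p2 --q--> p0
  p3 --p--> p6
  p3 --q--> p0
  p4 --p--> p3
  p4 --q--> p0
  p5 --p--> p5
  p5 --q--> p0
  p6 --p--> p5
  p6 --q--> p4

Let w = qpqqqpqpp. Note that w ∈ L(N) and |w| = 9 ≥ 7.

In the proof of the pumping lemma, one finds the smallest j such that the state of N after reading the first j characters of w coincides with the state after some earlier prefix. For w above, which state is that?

Run of N on w = q p q q q p q p p:
  step 0: p0  (start)
  step 1: p0  (read q: p0→p0)   ← first repeat (p0 seen earlier)
  step 2: p3  (read p: p0→p3)
  step 3: p0  (read q: p3→p0)
  step 4: p0  (read q: p0→p0)
  step 5: p0  (read q: p0→p0)
  step 6: p3  (read p: p0→p3)
  step 7: p0  (read q: p3→p0)
  step 8: p3  (read p: p0→p3)
  step 9: p6  (read p: p3→p6)

The earliest repeat is at step j = 1: N is in p0, which it already visited at step i = 0.
The DFA has 7 states, so the proof of the pumping lemma guarantees a repeated state among the first 7+1 visited; the segment between the two visits is the pumpable y.

p0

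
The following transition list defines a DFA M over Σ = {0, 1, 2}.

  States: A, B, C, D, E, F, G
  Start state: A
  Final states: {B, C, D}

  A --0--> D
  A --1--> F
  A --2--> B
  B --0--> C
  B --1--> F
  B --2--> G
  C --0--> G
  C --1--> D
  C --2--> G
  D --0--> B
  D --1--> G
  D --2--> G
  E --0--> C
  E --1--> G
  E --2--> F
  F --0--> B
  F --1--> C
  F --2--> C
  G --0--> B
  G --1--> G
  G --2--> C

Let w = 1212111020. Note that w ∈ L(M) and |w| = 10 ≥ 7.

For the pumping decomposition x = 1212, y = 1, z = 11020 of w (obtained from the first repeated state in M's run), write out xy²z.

xy^2z = 1212·1·1·11020 = 12121111020.
Reading y = 1 takes M from G back to G, so after x·y·y the machine is still in G, and z then leads to the accepting state B. Hence 12121111020 ∈ L(M).

12121111020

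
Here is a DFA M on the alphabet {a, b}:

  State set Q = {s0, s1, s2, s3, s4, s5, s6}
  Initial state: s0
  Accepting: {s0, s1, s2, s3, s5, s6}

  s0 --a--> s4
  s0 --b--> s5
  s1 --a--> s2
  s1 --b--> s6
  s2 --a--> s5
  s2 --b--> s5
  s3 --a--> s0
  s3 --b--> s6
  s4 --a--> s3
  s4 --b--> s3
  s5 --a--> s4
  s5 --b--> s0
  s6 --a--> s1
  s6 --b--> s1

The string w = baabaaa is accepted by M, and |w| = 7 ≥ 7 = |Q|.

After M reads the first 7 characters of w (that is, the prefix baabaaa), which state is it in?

State sequence: s0 -b-> s5 -a-> s4 -a-> s3 -b-> s6 -a-> s1 -a-> s2 -a-> s5

After reading 7 characters, M is in state s5.
(This kind of state-tracing is the core of the pumping-lemma construction: with 7 states, pigeonhole forces a repeat within the first 7 steps.)

s5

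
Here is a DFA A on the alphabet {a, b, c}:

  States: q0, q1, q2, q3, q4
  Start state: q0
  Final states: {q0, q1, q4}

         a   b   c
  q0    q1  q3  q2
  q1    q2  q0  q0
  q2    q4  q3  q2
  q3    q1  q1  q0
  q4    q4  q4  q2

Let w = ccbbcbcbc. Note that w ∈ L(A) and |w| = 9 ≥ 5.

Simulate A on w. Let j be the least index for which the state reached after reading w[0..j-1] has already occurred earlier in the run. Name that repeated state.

q2

Run of A on w = c c b b c b c b c:
  step 0: q0  (start)
  step 1: q2  (read c: q0→q2)
  step 2: q2  (read c: q2→q2)   ← first repeat (q2 seen earlier)
  step 3: q3  (read b: q2→q3)
  step 4: q1  (read b: q3→q1)
  step 5: q0  (read c: q1→q0)
  step 6: q3  (read b: q0→q3)
  step 7: q0  (read c: q3→q0)
  step 8: q3  (read b: q0→q3)
  step 9: q0  (read c: q3→q0)

The earliest repeat is at step j = 2: A is in q2, which it already visited at step i = 1.
The DFA has 5 states, so the proof of the pumping lemma guarantees a repeated state among the first 5+1 visited; the segment between the two visits is the pumpable y.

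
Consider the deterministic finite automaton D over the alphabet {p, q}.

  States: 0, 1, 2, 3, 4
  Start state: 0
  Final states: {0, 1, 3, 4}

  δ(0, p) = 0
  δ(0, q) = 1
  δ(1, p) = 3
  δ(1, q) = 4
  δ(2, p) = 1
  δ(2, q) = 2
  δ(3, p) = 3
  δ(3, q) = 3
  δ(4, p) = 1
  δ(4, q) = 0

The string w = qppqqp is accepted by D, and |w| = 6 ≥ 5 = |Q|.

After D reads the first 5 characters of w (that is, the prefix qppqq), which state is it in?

State sequence: 0 -q-> 1 -p-> 3 -p-> 3 -q-> 3 -q-> 3

After reading 5 characters, D is in state 3.
(This kind of state-tracing is the core of the pumping-lemma construction: with 5 states, pigeonhole forces a repeat within the first 5 steps.)

3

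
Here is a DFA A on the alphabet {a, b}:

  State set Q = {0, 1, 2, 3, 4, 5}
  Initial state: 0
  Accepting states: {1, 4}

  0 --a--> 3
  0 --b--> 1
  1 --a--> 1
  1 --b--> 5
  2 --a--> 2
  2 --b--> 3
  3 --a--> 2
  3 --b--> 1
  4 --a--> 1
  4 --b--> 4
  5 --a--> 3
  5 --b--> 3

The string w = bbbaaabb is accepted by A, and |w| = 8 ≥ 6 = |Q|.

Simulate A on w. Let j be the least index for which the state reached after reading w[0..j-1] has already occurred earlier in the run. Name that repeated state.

State sequence: 0 -b-> 1 -b-> 5 -b-> 3 -a-> 2 -a-> 2 -a-> 2 -b-> 3 -b-> 1
First repeat at step 5: 2 was already visited.

The earliest repeat is at step j = 5: A is in 2, which it already visited at step i = 4.
With |Q| = 6, pigeonhole forces a state repeat no later than step 6; the substring read between the first and second visits to that state can be pumped.

2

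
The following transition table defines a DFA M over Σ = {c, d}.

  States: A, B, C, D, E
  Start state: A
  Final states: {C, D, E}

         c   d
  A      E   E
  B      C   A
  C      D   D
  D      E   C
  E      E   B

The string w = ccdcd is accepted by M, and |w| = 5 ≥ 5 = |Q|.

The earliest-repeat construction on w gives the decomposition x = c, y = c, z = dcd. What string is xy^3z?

ccccdcd

xy^3z = c·c·c·c·dcd = ccccdcd.
Reading y = c takes M from E back to E, so after x·y·y·y the machine is still in E, and z then leads to the accepting state D. Hence ccccdcd ∈ L(M).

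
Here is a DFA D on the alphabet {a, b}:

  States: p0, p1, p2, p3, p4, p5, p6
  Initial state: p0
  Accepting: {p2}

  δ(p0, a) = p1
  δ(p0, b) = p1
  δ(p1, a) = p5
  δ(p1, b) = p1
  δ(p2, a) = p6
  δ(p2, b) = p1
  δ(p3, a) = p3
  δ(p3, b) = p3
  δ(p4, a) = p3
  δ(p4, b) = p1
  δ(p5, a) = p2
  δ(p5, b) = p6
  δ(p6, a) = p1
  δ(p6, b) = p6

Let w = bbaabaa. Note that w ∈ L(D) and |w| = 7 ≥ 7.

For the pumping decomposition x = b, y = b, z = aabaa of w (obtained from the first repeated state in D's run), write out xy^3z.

bbbbaabaa

xy^3z = b·b·b·b·aabaa = bbbbaabaa.
Reading y = b takes D from p1 back to p1, so after x·y·y·y the machine is still in p1, and z then leads to the accepting state p2. Hence bbbbaabaa ∈ L(D).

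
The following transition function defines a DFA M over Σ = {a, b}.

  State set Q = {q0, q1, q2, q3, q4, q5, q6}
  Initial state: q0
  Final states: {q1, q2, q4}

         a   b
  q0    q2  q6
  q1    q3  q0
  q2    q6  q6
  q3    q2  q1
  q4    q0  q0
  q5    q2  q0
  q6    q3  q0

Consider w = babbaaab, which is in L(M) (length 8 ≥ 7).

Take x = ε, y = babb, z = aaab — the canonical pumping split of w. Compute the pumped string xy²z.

xy^2z = ε·babb·babb·aaab = babbbabbaaab.
Reading y = babb takes M from q0 back to q0, so after x·y·y the machine is still in q0, and z then leads to the accepting state q1. Hence babbbabbaaab ∈ L(M).

babbbabbaaab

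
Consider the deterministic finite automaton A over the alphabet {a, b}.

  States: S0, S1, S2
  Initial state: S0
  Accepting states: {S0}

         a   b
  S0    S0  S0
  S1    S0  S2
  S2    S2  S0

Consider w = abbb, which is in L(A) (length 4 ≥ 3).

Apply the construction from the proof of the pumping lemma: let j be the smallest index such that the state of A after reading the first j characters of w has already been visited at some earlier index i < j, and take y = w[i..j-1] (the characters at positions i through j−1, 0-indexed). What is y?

Run of A on w = a b b b:
  step 0: S0  (start)
  step 1: S0  (read a: S0→S0)   ← first repeat (S0 seen earlier)
  step 2: S0  (read b: S0→S0)
  step 3: S0  (read b: S0→S0)
  step 4: S0  (read b: S0→S0)

So i = 0, j = 1, giving x = w[0:0] = ε, y = w[0:1] = a, z = w[1:4] = bbb.
Check: |xy| = 1 ≤ 3 and |y| = 1 ≥ 1. Reading y takes A from S0 back to S0, so every xyⁱz is accepted.
Pumping length from the standard proof: p = 3 (the number of states). The repeated state found above gives |xy| = j ≤ 3 and |y| = j − i ≥ 1.

a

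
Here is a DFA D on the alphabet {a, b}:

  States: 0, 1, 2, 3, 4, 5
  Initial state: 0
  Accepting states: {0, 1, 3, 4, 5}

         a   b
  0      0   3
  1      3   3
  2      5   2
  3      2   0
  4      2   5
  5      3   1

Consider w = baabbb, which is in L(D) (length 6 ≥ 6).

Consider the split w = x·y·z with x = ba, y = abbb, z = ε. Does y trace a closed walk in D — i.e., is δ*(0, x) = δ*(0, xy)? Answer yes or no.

State sequence: 0 -b-> 3 -a-> 2 -a-> 5 -b-> 1 -b-> 3 -b-> 0

After x (step 2): 2. After xy (step 6): 0.
They differ (2 ≠ 0), so y is not a cycle from the state after x; this split is not the one the pumping-lemma construction produces, and pumping y need not keep the string in L(D).

no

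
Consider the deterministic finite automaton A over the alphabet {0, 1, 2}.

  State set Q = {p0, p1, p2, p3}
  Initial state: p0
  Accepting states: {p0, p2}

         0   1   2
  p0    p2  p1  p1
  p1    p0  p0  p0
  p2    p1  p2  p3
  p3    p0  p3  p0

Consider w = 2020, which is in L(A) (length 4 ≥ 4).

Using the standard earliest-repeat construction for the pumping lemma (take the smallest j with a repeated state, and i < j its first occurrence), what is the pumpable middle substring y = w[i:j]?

20

State sequence: p0 -2-> p1 -0-> p0 -2-> p1 -0-> p0
First repeat at step 2: p0 was already visited.

So i = 0, j = 2, giving x = w[0:0] = ε, y = w[0:2] = 20, z = w[2:4] = 20.
Check: |xy| = 2 ≤ 4 and |y| = 2 ≥ 1. Reading y takes A from p0 back to p0, so every xyⁱz is accepted.
Since A has 4 states, any run of length ≥ 4 visits 4+1 states, so by pigeonhole some state repeats within the first 4 steps — that repeat gives the pumpable loop.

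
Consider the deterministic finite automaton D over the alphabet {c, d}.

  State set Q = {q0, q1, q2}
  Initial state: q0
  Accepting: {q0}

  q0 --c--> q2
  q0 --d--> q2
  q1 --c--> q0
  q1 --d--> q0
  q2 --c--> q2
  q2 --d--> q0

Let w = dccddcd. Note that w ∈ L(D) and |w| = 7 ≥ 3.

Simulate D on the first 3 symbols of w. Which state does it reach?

q2

Run of D on the first 3 characters of w = d c c:
  step 0: q0  (start)
  step 1: q2  (read d: q0→q2)
  step 2: q2  (read c: q2→q2)
  step 3: q2  (read c: q2→q2)

After reading 3 characters, D is in state q2.
(This kind of state-tracing is the core of the pumping-lemma construction: with 3 states, pigeonhole forces a repeat within the first 3 steps.)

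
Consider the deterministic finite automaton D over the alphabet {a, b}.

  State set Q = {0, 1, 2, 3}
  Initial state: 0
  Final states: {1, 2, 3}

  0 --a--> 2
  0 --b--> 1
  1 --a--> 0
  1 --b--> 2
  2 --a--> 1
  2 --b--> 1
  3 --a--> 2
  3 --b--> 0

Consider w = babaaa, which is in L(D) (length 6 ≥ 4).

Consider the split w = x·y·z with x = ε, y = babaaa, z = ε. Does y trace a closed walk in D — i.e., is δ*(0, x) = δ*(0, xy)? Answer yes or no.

no

State sequence: 0 -b-> 1 -a-> 0 -b-> 1 -a-> 0 -a-> 2 -a-> 1

After x (step 0): 0. After xy (step 6): 1.
They differ (0 ≠ 1), so y is not a cycle from the state after x; this split is not the one the pumping-lemma construction produces, and pumping y need not keep the string in L(D).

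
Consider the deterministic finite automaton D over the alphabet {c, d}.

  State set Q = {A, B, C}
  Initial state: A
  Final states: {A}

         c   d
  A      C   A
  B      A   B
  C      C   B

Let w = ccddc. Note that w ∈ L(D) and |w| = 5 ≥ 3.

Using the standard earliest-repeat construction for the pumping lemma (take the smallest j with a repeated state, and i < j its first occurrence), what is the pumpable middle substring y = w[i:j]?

State sequence: A -c-> C -c-> C -d-> B -d-> B -c-> A
First repeat at step 2: C was already visited.

So i = 1, j = 2, giving x = w[0:1] = c, y = w[1:2] = c, z = w[2:5] = ddc.
Check: |xy| = 2 ≤ 3 and |y| = 1 ≥ 1. Reading y takes D from C back to C, so every xyⁱz is accepted.
With |Q| = 3, pigeonhole forces a state repeat no later than step 3; the substring read between the first and second visits to that state can be pumped.

c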